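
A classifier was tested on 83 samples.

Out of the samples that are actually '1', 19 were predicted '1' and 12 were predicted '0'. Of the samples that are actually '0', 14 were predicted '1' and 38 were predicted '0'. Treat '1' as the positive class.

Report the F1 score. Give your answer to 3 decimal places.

Precision = TP/(TP+FP) = 19/33 = 0.5758
Recall = TP/(TP+FN) = 19/31 = 0.6129
F1 = 2·TP/(2·TP+FP+FN) = 38/64 = 0.594

0.594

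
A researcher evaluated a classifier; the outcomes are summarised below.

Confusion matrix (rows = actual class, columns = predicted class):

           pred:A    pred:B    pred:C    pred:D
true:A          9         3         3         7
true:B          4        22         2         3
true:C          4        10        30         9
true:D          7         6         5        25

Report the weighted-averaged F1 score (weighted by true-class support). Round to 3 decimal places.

Per-class F1 score (2·TP/(2·TP+FP+FN)):
  A: TP=9, FP=4+4+7=15, FN=3+3+7=13 → 18/46 = 0.3913
  B: TP=22, FP=3+10+6=19, FN=4+2+3=9 → 44/72 = 0.6111
  C: TP=30, FP=3+2+5=10, FN=4+10+9=23 → 60/93 = 0.6452
  D: TP=25, FP=7+3+9=19, FN=7+6+5=18 → 50/87 = 0.5747
Weighted-F1 score = Σ (supportᵢ/N)·F1 scoreᵢ with N=149: (22/149)·0.3913 + (31/149)·0.6111 + (53/149)·0.6452 + (43/149)·0.5747 = 0.580

0.580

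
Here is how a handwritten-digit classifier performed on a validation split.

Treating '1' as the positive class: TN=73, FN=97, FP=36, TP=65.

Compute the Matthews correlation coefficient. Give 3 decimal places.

MCC = (TP·TN − FP·FN) / √((TP+FP)(TP+FN)(TN+FP)(TN+FN))
Numerator = 65·73 − 36·97 = 1253
Denominator = √(101·162·109·170) = √303187860 = 17412.2905
MCC = 1253 / 17412.2905 = 0.072

0.072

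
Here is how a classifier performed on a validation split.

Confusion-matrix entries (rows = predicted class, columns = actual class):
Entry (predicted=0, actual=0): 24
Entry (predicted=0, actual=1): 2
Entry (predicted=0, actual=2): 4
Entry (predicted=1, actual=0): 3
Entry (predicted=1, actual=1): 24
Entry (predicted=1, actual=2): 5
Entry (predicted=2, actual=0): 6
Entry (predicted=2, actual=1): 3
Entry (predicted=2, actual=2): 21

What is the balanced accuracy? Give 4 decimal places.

0.7516

Balanced accuracy = mean of per-class recall.
  0: recall = 24/33 = 0.72727
  1: recall = 24/29 = 0.82759
  2: recall = 21/30 = 0.70000
Mean = (0.72727 + 0.82759 + 0.70000) / 3 = 0.7516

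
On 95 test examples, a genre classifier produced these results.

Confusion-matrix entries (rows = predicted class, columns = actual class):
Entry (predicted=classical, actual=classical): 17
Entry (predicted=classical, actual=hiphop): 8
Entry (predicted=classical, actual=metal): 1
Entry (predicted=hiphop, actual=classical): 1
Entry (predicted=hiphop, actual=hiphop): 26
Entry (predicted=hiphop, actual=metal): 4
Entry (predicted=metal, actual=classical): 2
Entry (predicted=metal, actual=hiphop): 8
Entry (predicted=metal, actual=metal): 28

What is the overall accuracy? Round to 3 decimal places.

Accuracy = trace / total = (17+26+28=71) / 95 = 71/95 = 0.747

0.747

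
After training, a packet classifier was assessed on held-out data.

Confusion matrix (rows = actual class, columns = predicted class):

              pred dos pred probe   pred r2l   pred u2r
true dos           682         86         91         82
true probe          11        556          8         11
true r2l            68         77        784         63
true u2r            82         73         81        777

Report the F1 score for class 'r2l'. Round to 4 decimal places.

0.8016

One-vs-rest for 'r2l': TP = diagonal; FP = other classes predicted 'r2l'; FN = 'r2l' predicted as other.
F1 score = 2·TP/(2·TP+FP+FN).
r2l: TP=784, FP=91+8+81=180, FN=68+77+63=208 → 1568/1956 = 0.80164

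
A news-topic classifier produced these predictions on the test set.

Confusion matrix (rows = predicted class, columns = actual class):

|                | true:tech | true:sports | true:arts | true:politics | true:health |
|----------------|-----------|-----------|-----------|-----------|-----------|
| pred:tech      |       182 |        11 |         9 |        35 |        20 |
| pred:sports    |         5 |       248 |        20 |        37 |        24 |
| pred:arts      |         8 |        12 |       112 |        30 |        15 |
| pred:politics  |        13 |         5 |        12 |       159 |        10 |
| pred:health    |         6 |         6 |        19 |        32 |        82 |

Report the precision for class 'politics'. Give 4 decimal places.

Take TP from the diagonal, FP from the rest of the 'politics' prediction marginal, FN from the rest of the 'politics' actual marginal.
precision = TP/(TP+FP).
politics: TP=159, FP=13+5+12+10=40 → 159/199 = 0.79899

0.7990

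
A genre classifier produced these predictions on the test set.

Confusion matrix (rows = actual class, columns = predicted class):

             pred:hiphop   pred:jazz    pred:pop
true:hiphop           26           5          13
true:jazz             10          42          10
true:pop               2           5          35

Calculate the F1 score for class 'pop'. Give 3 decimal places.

0.700

Take TP from the diagonal, FP from the rest of the 'pop' prediction marginal, FN from the rest of the 'pop' actual marginal.
F1 score = 2·TP/(2·TP+FP+FN).
pop: TP=35, FP=13+10=23, FN=2+5=7 → 70/100 = 0.7000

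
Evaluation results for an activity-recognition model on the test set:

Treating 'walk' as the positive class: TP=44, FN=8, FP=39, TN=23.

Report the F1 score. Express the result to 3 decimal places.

0.652

Precision = TP/(TP+FP) = 44/83 = 0.5301
Recall = TP/(TP+FN) = 44/52 = 0.8462
F1 = 2·TP/(2·TP+FP+FN) = 88/135 = 0.652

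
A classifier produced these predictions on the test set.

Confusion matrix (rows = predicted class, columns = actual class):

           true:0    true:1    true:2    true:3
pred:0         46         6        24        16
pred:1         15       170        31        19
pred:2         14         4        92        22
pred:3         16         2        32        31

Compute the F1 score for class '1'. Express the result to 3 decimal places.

0.815

Treat '1' as positive and all other classes as negative.
F1 score = 2·TP/(2·TP+FP+FN).
1: TP=170, FP=15+31+19=65, FN=6+4+2=12 → 340/417 = 0.8153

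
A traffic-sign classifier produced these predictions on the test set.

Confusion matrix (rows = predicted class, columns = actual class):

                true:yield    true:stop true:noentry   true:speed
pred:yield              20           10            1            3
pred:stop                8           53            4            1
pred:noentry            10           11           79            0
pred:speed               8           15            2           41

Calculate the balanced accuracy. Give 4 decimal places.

0.7150

Balanced accuracy = mean of per-class recall.
  yield: recall = 20/46 = 0.43478
  stop: recall = 53/89 = 0.59551
  noentry: recall = 79/86 = 0.91860
  speed: recall = 41/45 = 0.91111
Mean = (0.43478 + 0.59551 + 0.91860 + 0.91111) / 4 = 0.7150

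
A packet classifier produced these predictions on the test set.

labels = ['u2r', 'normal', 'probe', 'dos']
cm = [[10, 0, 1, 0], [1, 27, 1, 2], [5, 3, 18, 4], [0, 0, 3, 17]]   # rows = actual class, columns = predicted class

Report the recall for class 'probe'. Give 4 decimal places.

0.6000

Treat 'probe' as positive and all other classes as negative.
recall = TP/(TP+FN).
probe: TP=18, FN=5+3+4=12 → 18/30 = 0.60000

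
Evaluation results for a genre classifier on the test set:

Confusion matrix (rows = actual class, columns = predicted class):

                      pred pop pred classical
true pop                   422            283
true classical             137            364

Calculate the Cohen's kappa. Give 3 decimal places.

Observed agreement pₒ = trace/N = 786/1206 = 0.6517
Expected agreement pₑ = Σ (rowᵢ·colᵢ)/N² = (705·559 + 501·647)/1206² = 0.4938
κ = (pₒ − pₑ)/(1 − pₑ) = (0.6517 − 0.4938)/(1 − 0.4938) = 0.312

0.312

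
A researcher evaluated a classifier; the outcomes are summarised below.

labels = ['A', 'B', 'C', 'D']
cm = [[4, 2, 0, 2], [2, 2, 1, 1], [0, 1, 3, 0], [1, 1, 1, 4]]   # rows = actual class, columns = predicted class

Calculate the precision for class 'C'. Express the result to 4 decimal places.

One-vs-rest for 'C': TP = diagonal; FP = other classes predicted 'C'; FN = 'C' predicted as other.
precision = TP/(TP+FP).
C: TP=3, FP=0+1+1=2 → 3/5 = 0.60000

0.6000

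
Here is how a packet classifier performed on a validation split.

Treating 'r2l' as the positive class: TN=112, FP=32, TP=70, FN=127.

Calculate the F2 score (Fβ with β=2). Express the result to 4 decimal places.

Fβ = (1+β²)·TP / ((1+β²)·TP + β²·FN + FP), with β²=4
= 5·70 / (5·70 + 4·127 + 32) = 0.3933

0.3933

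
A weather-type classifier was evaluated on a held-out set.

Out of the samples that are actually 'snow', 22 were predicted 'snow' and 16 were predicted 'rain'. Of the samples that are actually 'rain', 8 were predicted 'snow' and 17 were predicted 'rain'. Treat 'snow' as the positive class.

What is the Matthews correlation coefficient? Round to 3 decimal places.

0.254

MCC = (TP·TN − FP·FN) / √((TP+FP)(TP+FN)(TN+FP)(TN+FN))
Numerator = 22·17 − 8·16 = 246
Denominator = √(30·38·25·33) = √940500 = 969.7938
MCC = 246 / 969.7938 = 0.254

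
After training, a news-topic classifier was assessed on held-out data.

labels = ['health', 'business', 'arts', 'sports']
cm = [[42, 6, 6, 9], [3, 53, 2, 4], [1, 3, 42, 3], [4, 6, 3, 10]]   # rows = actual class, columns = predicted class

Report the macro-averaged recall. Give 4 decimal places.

Per-class recall (TP/(TP+FN)):
  health: TP=42, FN=6+6+9=21 → 42/63 = 0.66667
  business: TP=53, FN=3+2+4=9 → 53/62 = 0.85484
  arts: TP=42, FN=1+3+3=7 → 42/49 = 0.85714
  sports: TP=10, FN=4+6+3=13 → 10/23 = 0.43478
Macro-recall = mean = (0.66667 + 0.85484 + 0.85714 + 0.43478) / 4 = 0.7034

0.7034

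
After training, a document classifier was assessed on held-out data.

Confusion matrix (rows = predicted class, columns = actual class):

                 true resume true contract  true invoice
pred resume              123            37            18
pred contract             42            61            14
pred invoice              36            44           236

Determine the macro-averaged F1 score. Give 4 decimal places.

Per-class F1 score (2·TP/(2·TP+FP+FN)):
  resume: TP=123, FP=37+18=55, FN=42+36=78 → 246/379 = 0.64908
  contract: TP=61, FP=42+14=56, FN=37+44=81 → 122/259 = 0.47104
  invoice: TP=236, FP=36+44=80, FN=18+14=32 → 472/584 = 0.80822
Macro-F1 score = mean = (0.64908 + 0.47104 + 0.80822) / 3 = 0.6428

0.6428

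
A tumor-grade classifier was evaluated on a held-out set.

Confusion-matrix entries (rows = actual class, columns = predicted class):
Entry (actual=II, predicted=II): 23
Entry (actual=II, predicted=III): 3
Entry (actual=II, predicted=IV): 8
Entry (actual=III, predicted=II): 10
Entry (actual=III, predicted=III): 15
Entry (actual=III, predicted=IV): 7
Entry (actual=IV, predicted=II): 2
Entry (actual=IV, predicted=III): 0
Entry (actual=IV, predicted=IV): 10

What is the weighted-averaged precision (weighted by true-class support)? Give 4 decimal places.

Per-class precision (TP/(TP+FP)):
  II: TP=23, FP=10+2=12 → 23/35 = 0.65714
  III: TP=15, FP=3+0=3 → 15/18 = 0.83333
  IV: TP=10, FP=8+7=15 → 10/25 = 0.40000
Weighted-precision = Σ (supportᵢ/N)·precisionᵢ with N=78: (34/78)·0.65714 + (32/78)·0.83333 + (12/78)·0.40000 = 0.6899

0.6899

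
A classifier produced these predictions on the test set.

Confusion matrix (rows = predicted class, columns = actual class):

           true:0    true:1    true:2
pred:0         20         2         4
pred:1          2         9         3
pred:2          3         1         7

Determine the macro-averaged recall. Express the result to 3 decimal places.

0.683

Per-class recall (TP/(TP+FN)):
  0: TP=20, FN=2+3=5 → 20/25 = 0.8000
  1: TP=9, FN=2+1=3 → 9/12 = 0.7500
  2: TP=7, FN=4+3=7 → 7/14 = 0.5000
Macro-recall = mean = (0.8000 + 0.7500 + 0.5000) / 3 = 0.683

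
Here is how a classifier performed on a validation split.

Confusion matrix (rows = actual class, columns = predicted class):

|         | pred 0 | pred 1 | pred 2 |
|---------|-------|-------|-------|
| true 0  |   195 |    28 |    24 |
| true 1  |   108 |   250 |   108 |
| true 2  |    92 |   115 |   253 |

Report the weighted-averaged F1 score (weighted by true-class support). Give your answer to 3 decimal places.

0.594

Per-class F1 score (2·TP/(2·TP+FP+FN)):
  0: TP=195, FP=108+92=200, FN=28+24=52 → 390/642 = 0.6075
  1: TP=250, FP=28+115=143, FN=108+108=216 → 500/859 = 0.5821
  2: TP=253, FP=24+108=132, FN=92+115=207 → 506/845 = 0.5988
Weighted-F1 score = Σ (supportᵢ/N)·F1 scoreᵢ with N=1173: (247/1173)·0.6075 + (466/1173)·0.5821 + (460/1173)·0.5988 = 0.594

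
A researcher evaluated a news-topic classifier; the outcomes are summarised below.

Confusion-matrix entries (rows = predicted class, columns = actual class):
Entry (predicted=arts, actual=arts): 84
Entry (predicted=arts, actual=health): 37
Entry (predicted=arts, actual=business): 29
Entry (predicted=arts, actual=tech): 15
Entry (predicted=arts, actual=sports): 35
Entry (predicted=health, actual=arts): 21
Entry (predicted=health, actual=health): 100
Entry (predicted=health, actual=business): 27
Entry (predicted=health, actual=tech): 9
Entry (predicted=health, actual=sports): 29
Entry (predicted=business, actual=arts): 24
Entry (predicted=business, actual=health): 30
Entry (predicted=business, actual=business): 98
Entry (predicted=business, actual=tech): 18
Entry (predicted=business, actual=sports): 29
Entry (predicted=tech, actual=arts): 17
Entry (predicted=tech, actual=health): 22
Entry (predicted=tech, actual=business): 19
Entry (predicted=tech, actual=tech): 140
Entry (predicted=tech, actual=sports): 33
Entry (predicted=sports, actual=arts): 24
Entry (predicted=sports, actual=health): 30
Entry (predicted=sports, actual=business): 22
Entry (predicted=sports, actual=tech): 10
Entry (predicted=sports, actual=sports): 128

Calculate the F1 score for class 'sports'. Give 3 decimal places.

0.547

Treat 'sports' as positive and all other classes as negative.
F1 score = 2·TP/(2·TP+FP+FN).
sports: TP=128, FP=24+30+22+10=86, FN=35+29+29+33=126 → 256/468 = 0.5470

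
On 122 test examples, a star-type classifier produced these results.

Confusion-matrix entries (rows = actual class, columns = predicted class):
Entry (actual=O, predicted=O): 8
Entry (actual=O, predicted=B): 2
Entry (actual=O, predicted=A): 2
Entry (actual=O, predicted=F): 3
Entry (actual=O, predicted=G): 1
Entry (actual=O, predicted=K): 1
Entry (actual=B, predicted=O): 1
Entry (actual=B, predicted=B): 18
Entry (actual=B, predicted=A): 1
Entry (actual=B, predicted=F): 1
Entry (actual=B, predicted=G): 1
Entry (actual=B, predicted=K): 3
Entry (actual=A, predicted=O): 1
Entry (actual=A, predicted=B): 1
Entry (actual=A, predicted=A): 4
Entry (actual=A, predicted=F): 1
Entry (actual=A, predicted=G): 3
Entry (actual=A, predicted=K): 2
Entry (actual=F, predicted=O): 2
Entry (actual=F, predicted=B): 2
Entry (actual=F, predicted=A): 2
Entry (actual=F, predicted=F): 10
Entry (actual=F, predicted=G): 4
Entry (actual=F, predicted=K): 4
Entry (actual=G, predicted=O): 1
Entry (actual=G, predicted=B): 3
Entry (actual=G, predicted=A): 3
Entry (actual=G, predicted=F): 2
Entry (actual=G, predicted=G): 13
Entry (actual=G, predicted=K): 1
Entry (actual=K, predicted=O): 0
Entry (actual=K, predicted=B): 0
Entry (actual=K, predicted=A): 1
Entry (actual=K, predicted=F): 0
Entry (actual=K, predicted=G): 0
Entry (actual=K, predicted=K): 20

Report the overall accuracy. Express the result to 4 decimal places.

Accuracy = trace / total = (8+18+4+10+13+20=73) / 122 = 73/122 = 0.5984

0.5984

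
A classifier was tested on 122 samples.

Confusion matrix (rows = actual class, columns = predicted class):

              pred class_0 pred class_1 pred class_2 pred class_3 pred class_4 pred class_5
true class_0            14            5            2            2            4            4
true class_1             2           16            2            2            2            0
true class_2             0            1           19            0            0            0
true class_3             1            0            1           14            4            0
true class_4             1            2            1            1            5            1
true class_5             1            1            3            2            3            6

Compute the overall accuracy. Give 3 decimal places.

0.607

Accuracy = trace / total = (14+16+19+14+5+6=74) / 122 = 74/122 = 0.607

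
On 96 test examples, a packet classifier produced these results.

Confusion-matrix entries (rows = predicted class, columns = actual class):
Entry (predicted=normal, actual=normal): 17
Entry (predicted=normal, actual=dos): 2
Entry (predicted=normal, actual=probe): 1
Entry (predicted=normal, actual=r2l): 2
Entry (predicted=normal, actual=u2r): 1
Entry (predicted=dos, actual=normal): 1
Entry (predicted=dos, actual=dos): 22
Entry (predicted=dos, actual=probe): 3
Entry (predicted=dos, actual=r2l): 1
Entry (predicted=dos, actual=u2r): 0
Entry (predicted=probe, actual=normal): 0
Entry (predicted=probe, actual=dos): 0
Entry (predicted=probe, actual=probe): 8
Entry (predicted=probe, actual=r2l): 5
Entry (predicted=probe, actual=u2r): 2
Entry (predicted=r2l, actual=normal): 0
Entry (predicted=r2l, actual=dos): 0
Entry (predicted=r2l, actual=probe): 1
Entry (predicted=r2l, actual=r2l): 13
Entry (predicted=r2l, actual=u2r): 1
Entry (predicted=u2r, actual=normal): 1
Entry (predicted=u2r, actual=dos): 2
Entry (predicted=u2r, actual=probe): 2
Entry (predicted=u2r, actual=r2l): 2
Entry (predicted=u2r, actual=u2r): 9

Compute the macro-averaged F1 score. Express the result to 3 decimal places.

0.696

Per-class F1 score (2·TP/(2·TP+FP+FN)):
  normal: TP=17, FP=2+1+2+1=6, FN=1+0+0+1=2 → 34/42 = 0.8095
  dos: TP=22, FP=1+3+1+0=5, FN=2+0+0+2=4 → 44/53 = 0.8302
  probe: TP=8, FP=0+0+5+2=7, FN=1+3+1+2=7 → 16/30 = 0.5333
  r2l: TP=13, FP=0+0+1+1=2, FN=2+1+5+2=10 → 26/38 = 0.6842
  u2r: TP=9, FP=1+2+2+2=7, FN=1+0+2+1=4 → 18/29 = 0.6207
Macro-F1 score = mean = (0.8095 + 0.8302 + 0.5333 + 0.6842 + 0.6207) / 5 = 0.696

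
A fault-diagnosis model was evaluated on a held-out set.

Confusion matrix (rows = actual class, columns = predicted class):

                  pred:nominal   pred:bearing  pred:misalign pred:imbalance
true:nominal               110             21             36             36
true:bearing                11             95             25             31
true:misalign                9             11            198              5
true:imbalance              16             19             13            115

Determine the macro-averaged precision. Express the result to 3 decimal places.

0.687

Per-class precision (TP/(TP+FP)):
  nominal: TP=110, FP=11+9+16=36 → 110/146 = 0.7534
  bearing: TP=95, FP=21+11+19=51 → 95/146 = 0.6507
  misalign: TP=198, FP=36+25+13=74 → 198/272 = 0.7279
  imbalance: TP=115, FP=36+31+5=72 → 115/187 = 0.6150
Macro-precision = mean = (0.7534 + 0.6507 + 0.7279 + 0.6150) / 4 = 0.687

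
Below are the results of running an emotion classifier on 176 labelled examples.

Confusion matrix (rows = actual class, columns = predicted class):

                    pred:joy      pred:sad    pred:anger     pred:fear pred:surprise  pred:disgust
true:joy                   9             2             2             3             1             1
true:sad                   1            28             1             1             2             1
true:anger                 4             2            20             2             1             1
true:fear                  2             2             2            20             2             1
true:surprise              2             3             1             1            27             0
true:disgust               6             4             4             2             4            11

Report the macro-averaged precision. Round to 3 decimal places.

0.646

Per-class precision (TP/(TP+FP)):
  joy: TP=9, FP=1+4+2+2+6=15 → 9/24 = 0.3750
  sad: TP=28, FP=2+2+2+3+4=13 → 28/41 = 0.6829
  anger: TP=20, FP=2+1+2+1+4=10 → 20/30 = 0.6667
  fear: TP=20, FP=3+1+2+1+2=9 → 20/29 = 0.6897
  surprise: TP=27, FP=1+2+1+2+4=10 → 27/37 = 0.7297
  disgust: TP=11, FP=1+1+1+1+0=4 → 11/15 = 0.7333
Macro-precision = mean = (0.3750 + 0.6829 + 0.6667 + 0.6897 + 0.7297 + 0.7333) / 6 = 0.646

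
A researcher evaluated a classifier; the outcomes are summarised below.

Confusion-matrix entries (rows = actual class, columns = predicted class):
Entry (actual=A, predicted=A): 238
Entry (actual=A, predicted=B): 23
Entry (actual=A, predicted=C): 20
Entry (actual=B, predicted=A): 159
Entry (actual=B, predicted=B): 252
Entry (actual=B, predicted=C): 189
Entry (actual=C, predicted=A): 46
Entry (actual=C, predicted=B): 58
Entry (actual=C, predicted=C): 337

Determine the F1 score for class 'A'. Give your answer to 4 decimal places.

0.6575

Take TP from the diagonal, FP from the rest of the 'A' prediction marginal, FN from the rest of the 'A' actual marginal.
F1 score = 2·TP/(2·TP+FP+FN).
A: TP=238, FP=159+46=205, FN=23+20=43 → 476/724 = 0.65746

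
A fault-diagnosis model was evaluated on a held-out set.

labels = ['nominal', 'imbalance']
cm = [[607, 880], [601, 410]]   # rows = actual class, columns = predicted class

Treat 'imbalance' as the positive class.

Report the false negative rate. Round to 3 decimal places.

0.594

FNR = FN/(FN+TP) = 601/(601+410) = 0.594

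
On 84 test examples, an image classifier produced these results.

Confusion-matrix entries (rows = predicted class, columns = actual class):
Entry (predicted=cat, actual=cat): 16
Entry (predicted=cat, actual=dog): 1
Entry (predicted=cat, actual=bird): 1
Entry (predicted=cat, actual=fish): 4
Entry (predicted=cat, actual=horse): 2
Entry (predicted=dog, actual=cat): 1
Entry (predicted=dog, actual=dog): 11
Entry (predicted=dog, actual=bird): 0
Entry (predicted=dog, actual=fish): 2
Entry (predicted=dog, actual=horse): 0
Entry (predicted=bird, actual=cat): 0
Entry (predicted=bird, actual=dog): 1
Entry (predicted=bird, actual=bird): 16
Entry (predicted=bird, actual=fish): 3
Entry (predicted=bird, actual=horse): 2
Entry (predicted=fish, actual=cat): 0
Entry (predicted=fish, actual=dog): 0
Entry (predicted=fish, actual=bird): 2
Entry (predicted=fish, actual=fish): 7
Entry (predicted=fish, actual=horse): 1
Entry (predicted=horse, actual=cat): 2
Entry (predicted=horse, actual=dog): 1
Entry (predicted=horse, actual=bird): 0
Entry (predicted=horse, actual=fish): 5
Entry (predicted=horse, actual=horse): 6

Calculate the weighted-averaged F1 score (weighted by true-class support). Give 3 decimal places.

0.652

Per-class F1 score (2·TP/(2·TP+FP+FN)):
  cat: TP=16, FP=1+1+4+2=8, FN=1+0+0+2=3 → 32/43 = 0.7442
  dog: TP=11, FP=1+0+2+0=3, FN=1+1+0+1=3 → 22/28 = 0.7857
  bird: TP=16, FP=0+1+3+2=6, FN=1+0+2+0=3 → 32/41 = 0.7805
  fish: TP=7, FP=0+0+2+1=3, FN=4+2+3+5=14 → 14/31 = 0.4516
  horse: TP=6, FP=2+1+0+5=8, FN=2+0+2+1=5 → 12/25 = 0.4800
Weighted-F1 score = Σ (supportᵢ/N)·F1 scoreᵢ with N=84: (19/84)·0.7442 + (14/84)·0.7857 + (19/84)·0.7805 + (21/84)·0.4516 + (11/84)·0.4800 = 0.652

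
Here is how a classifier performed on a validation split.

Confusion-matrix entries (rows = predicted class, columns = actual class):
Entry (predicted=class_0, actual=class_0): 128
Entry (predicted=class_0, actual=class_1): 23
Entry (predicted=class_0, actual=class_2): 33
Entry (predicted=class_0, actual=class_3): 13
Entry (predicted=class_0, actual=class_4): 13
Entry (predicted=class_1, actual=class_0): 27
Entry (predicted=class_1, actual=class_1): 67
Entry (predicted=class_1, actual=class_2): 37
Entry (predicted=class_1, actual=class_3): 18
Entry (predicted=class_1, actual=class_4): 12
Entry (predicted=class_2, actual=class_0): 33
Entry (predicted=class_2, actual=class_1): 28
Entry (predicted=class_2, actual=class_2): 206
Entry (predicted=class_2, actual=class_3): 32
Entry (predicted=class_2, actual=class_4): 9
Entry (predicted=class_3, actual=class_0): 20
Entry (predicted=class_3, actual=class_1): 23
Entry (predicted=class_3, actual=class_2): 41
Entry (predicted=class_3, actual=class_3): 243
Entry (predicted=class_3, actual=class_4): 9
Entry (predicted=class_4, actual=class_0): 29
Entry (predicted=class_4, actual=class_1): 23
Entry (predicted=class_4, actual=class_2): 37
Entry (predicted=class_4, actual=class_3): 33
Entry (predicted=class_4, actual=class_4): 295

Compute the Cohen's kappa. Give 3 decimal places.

0.562

Observed agreement pₒ = trace/N = 939/1432 = 0.6557
Expected agreement pₑ = Σ (rowᵢ·colᵢ)/N² = (237·210 + 164·161 + 354·308 + 339·336 + 338·417)/1432² = 0.2146
κ = (pₒ − pₑ)/(1 − pₑ) = (0.6557 − 0.2146)/(1 − 0.2146) = 0.562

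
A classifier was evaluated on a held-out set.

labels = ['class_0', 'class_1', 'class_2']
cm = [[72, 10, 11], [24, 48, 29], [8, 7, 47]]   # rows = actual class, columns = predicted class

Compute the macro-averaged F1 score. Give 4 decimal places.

0.6467

Per-class F1 score (2·TP/(2·TP+FP+FN)):
  class_0: TP=72, FP=24+8=32, FN=10+11=21 → 144/197 = 0.73096
  class_1: TP=48, FP=10+7=17, FN=24+29=53 → 96/166 = 0.57831
  class_2: TP=47, FP=11+29=40, FN=8+7=15 → 94/149 = 0.63087
Macro-F1 score = mean = (0.73096 + 0.57831 + 0.63087) / 3 = 0.6467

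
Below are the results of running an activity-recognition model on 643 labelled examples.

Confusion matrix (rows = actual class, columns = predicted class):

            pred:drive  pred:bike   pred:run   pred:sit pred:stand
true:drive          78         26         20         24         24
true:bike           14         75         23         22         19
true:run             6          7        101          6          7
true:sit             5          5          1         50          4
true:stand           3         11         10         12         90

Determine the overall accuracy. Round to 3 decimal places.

0.613

Accuracy = trace / total = (78+75+101+50+90=394) / 643 = 394/643 = 0.613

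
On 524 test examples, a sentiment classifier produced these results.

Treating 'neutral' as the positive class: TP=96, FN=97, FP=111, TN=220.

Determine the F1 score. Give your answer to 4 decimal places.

Precision = TP/(TP+FP) = 96/207 = 0.4638
Recall = TP/(TP+FN) = 96/193 = 0.4974
F1 = 2·TP/(2·TP+FP+FN) = 192/400 = 0.4800

0.4800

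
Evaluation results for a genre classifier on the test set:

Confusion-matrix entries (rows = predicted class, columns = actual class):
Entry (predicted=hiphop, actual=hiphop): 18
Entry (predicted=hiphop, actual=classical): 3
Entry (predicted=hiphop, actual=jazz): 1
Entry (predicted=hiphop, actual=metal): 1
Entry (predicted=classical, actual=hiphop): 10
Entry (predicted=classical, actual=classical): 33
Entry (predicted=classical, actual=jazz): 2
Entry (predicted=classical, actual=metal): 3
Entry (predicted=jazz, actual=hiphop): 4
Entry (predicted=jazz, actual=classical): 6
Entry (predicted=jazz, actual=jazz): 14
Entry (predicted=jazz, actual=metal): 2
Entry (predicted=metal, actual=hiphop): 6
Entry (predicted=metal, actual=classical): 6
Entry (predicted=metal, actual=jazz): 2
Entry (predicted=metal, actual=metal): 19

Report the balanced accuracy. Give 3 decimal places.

0.665

Balanced accuracy = mean of per-class recall.
  hiphop: recall = 18/38 = 0.4737
  classical: recall = 33/48 = 0.6875
  jazz: recall = 14/19 = 0.7368
  metal: recall = 19/25 = 0.7600
Mean = (0.4737 + 0.6875 + 0.7368 + 0.7600) / 4 = 0.665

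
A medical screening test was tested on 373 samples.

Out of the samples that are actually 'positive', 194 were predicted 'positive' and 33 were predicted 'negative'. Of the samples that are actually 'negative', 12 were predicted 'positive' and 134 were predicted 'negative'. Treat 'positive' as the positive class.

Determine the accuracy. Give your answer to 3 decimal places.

Accuracy = (TP+TN)/N = (194+134)/373 = 0.879

0.879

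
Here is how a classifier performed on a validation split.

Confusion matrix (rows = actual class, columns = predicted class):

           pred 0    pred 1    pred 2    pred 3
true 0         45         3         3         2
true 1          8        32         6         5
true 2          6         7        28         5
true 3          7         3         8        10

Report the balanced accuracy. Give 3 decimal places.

0.611

Balanced accuracy = mean of per-class recall.
  0: recall = 45/53 = 0.8491
  1: recall = 32/51 = 0.6275
  2: recall = 28/46 = 0.6087
  3: recall = 10/28 = 0.3571
Mean = (0.8491 + 0.6275 + 0.6087 + 0.3571) / 4 = 0.611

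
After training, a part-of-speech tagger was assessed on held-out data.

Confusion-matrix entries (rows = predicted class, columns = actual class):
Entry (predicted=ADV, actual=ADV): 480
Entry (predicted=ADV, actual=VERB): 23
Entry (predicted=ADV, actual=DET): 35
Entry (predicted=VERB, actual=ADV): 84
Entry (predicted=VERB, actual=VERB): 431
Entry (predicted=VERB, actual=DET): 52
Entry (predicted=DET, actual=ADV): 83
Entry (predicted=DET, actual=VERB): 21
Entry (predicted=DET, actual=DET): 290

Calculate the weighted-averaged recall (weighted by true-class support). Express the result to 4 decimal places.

0.8012

Per-class recall (TP/(TP+FN)):
  ADV: TP=480, FN=84+83=167 → 480/647 = 0.74189
  VERB: TP=431, FN=23+21=44 → 431/475 = 0.90737
  DET: TP=290, FN=35+52=87 → 290/377 = 0.76923
Weighted-recall = Σ (supportᵢ/N)·recallᵢ with N=1499: (647/1499)·0.74189 + (475/1499)·0.90737 + (377/1499)·0.76923 = 0.8012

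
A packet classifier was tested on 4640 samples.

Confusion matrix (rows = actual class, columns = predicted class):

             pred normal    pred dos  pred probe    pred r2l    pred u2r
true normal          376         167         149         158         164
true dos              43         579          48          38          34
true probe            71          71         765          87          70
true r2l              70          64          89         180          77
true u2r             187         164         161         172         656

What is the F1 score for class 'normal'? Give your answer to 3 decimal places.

0.427

Treat 'normal' as positive and all other classes as negative.
F1 score = 2·TP/(2·TP+FP+FN).
normal: TP=376, FP=43+71+70+187=371, FN=167+149+158+164=638 → 752/1761 = 0.4270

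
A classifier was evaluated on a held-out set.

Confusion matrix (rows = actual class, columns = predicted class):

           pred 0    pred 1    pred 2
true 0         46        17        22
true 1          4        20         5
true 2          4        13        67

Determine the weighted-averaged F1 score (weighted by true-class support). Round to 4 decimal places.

0.6777

Per-class F1 score (2·TP/(2·TP+FP+FN)):
  0: TP=46, FP=4+4=8, FN=17+22=39 → 92/139 = 0.66187
  1: TP=20, FP=17+13=30, FN=4+5=9 → 40/79 = 0.50633
  2: TP=67, FP=22+5=27, FN=4+13=17 → 134/178 = 0.75281
Weighted-F1 score = Σ (supportᵢ/N)·F1 scoreᵢ with N=198: (85/198)·0.66187 + (29/198)·0.50633 + (84/198)·0.75281 = 0.6777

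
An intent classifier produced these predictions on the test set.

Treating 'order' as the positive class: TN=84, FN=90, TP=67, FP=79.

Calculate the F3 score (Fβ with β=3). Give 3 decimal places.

0.430

Fβ = (1+β²)·TP / ((1+β²)·TP + β²·FN + FP), with β²=9
= 10·67 / (10·67 + 9·90 + 79) = 0.430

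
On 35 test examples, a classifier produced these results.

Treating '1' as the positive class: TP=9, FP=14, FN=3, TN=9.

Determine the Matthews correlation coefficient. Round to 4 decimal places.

MCC = (TP·TN − FP·FN) / √((TP+FP)(TP+FN)(TN+FP)(TN+FN))
Numerator = 9·9 − 14·3 = 39
Denominator = √(23·12·23·12) = √76176 = 276.0000
MCC = 39 / 276.0000 = 0.1413

0.1413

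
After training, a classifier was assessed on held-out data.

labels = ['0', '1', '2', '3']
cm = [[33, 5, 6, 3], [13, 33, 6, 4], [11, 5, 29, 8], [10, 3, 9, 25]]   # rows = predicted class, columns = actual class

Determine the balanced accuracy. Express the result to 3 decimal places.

Balanced accuracy = mean of per-class recall.
  0: recall = 33/67 = 0.4925
  1: recall = 33/46 = 0.7174
  2: recall = 29/50 = 0.5800
  3: recall = 25/40 = 0.6250
Mean = (0.4925 + 0.7174 + 0.5800 + 0.6250) / 4 = 0.604

0.604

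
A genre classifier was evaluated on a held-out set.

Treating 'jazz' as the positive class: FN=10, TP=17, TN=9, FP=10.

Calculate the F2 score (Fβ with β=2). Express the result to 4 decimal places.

0.6296

Fβ = (1+β²)·TP / ((1+β²)·TP + β²·FN + FP), with β²=4
= 5·17 / (5·17 + 4·10 + 10) = 0.6296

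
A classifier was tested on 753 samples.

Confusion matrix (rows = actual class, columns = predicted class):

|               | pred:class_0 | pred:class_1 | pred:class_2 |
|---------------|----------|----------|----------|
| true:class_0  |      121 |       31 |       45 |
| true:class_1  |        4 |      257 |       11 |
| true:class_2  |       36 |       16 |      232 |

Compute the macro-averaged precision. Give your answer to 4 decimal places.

Per-class precision (TP/(TP+FP)):
  class_0: TP=121, FP=4+36=40 → 121/161 = 0.75155
  class_1: TP=257, FP=31+16=47 → 257/304 = 0.84539
  class_2: TP=232, FP=45+11=56 → 232/288 = 0.80556
Macro-precision = mean = (0.75155 + 0.84539 + 0.80556) / 3 = 0.8008

0.8008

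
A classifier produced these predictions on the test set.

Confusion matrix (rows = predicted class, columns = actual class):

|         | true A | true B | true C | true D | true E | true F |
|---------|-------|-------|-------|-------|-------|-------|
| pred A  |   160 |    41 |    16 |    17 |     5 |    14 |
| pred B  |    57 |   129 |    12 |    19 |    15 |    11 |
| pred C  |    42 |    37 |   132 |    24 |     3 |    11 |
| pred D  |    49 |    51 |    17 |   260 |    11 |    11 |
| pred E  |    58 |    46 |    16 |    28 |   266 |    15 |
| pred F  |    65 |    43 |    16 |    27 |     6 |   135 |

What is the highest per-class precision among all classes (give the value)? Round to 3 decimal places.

0.652

Per-class precision (TP/(TP+FP)):
  A: TP=160, FP=41+16+17+5+14=93 → 160/253 = 0.6324
  B: TP=129, FP=57+12+19+15+11=114 → 129/243 = 0.5309
  C: TP=132, FP=42+37+24+3+11=117 → 132/249 = 0.5301
  D: TP=260, FP=49+51+17+11+11=139 → 260/399 = 0.6516
  E: TP=266, FP=58+46+16+28+15=163 → 266/429 = 0.6200
  F: TP=135, FP=65+43+16+27+6=157 → 135/292 = 0.4623
Highest is class 'D' with precision = 0.652.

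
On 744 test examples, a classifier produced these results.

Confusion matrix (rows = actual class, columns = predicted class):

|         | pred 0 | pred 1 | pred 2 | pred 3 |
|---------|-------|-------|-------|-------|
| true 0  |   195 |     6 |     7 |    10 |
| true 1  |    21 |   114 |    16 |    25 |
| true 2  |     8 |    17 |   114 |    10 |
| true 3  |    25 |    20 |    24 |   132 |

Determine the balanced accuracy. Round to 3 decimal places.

0.741

Balanced accuracy = mean of per-class recall.
  0: recall = 195/218 = 0.8945
  1: recall = 114/176 = 0.6477
  2: recall = 114/149 = 0.7651
  3: recall = 132/201 = 0.6567
Mean = (0.8945 + 0.6477 + 0.7651 + 0.6567) / 4 = 0.741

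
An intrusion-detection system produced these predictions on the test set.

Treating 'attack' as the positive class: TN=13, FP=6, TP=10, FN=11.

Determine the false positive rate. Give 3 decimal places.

0.316

FPR = FP/(FP+TN) = 6/(6+13) = 0.316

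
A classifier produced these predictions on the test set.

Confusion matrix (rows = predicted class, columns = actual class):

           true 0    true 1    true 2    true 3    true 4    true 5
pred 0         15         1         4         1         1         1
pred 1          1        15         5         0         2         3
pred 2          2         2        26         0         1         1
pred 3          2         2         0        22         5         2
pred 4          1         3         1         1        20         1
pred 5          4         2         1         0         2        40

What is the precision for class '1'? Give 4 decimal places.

Take TP from the diagonal, FP from the rest of the '1' prediction marginal, FN from the rest of the '1' actual marginal.
precision = TP/(TP+FP).
1: TP=15, FP=1+5+0+2+3=11 → 15/26 = 0.57692

0.5769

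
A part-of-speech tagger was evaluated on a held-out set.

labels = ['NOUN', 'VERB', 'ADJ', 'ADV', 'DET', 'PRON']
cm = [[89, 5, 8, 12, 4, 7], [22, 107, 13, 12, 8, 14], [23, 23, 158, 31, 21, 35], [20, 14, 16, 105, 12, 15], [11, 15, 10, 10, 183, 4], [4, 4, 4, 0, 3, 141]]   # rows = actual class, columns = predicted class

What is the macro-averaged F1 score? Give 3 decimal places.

0.667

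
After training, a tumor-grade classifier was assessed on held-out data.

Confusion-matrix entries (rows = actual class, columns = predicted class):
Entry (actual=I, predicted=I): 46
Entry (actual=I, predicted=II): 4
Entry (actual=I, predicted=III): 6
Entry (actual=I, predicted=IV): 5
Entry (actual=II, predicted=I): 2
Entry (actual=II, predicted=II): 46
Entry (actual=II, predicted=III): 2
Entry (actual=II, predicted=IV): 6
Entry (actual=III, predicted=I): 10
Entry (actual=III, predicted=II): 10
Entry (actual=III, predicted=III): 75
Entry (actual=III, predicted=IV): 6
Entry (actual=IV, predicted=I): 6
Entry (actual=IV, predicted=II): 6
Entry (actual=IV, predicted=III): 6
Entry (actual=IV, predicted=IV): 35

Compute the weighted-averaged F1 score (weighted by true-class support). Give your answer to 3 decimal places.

Per-class F1 score (2·TP/(2·TP+FP+FN)):
  I: TP=46, FP=2+10+6=18, FN=4+6+5=15 → 92/125 = 0.7360
  II: TP=46, FP=4+10+6=20, FN=2+2+6=10 → 92/122 = 0.7541
  III: TP=75, FP=6+2+6=14, FN=10+10+6=26 → 150/190 = 0.7895
  IV: TP=35, FP=5+6+6=17, FN=6+6+6=18 → 70/105 = 0.6667
Weighted-F1 score = Σ (supportᵢ/N)·F1 scoreᵢ with N=271: (61/271)·0.7360 + (56/271)·0.7541 + (101/271)·0.7895 + (53/271)·0.6667 = 0.746

0.746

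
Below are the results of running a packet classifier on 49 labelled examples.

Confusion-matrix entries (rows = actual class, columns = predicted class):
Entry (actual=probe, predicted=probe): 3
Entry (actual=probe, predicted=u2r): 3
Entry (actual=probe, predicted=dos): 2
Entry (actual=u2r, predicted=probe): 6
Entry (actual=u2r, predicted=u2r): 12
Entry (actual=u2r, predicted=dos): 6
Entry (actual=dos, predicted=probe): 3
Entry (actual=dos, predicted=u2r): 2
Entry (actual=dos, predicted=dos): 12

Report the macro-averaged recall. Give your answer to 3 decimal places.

0.527

Per-class recall (TP/(TP+FN)):
  probe: TP=3, FN=3+2=5 → 3/8 = 0.3750
  u2r: TP=12, FN=6+6=12 → 12/24 = 0.5000
  dos: TP=12, FN=3+2=5 → 12/17 = 0.7059
Macro-recall = mean = (0.3750 + 0.5000 + 0.7059) / 3 = 0.527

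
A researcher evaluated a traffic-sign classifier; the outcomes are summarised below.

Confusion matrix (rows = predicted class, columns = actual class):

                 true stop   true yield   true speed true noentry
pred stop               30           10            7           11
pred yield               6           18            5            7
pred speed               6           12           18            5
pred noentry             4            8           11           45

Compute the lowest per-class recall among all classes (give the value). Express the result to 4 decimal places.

Per-class recall (TP/(TP+FN)):
  stop: TP=30, FN=6+6+4=16 → 30/46 = 0.65217
  yield: TP=18, FN=10+12+8=30 → 18/48 = 0.37500
  speed: TP=18, FN=7+5+11=23 → 18/41 = 0.43902
  noentry: TP=45, FN=11+7+5=23 → 45/68 = 0.66176
Lowest is class 'yield' with recall = 0.3750.

0.3750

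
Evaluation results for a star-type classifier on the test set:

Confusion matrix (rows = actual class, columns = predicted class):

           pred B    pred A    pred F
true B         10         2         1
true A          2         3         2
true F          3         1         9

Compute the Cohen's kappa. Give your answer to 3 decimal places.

0.478

Observed agreement pₒ = trace/N = 22/33 = 0.6667
Expected agreement pₑ = Σ (rowᵢ·colᵢ)/N² = (13·15 + 7·6 + 13·12)/33² = 0.3609
κ = (pₒ − pₑ)/(1 − pₑ) = (0.6667 − 0.3609)/(1 − 0.3609) = 0.478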